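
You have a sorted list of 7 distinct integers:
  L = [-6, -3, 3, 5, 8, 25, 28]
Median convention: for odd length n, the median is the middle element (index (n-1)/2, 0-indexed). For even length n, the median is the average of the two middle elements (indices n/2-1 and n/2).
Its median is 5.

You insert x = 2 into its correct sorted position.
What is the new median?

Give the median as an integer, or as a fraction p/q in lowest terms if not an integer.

Old list (sorted, length 7): [-6, -3, 3, 5, 8, 25, 28]
Old median = 5
Insert x = 2
Old length odd (7). Middle was index 3 = 5.
New length even (8). New median = avg of two middle elements.
x = 2: 2 elements are < x, 5 elements are > x.
New sorted list: [-6, -3, 2, 3, 5, 8, 25, 28]
New median = 4

Answer: 4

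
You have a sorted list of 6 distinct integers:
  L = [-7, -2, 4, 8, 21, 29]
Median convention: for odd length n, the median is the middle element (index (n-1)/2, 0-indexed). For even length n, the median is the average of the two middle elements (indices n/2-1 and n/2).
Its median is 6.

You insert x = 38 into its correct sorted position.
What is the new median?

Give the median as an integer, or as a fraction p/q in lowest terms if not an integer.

Old list (sorted, length 6): [-7, -2, 4, 8, 21, 29]
Old median = 6
Insert x = 38
Old length even (6). Middle pair: indices 2,3 = 4,8.
New length odd (7). New median = single middle element.
x = 38: 6 elements are < x, 0 elements are > x.
New sorted list: [-7, -2, 4, 8, 21, 29, 38]
New median = 8

Answer: 8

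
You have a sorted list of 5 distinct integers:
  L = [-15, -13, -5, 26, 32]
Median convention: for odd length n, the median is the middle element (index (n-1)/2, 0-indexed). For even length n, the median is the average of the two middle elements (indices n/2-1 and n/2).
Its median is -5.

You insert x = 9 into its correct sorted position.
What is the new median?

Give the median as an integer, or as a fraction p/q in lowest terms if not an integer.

Old list (sorted, length 5): [-15, -13, -5, 26, 32]
Old median = -5
Insert x = 9
Old length odd (5). Middle was index 2 = -5.
New length even (6). New median = avg of two middle elements.
x = 9: 3 elements are < x, 2 elements are > x.
New sorted list: [-15, -13, -5, 9, 26, 32]
New median = 2

Answer: 2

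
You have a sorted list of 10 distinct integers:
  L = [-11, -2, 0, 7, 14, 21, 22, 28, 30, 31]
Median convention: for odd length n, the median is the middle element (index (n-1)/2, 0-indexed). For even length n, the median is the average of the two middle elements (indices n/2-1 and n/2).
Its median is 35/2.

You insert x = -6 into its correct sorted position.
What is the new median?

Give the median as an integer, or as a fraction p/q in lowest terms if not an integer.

Answer: 14

Derivation:
Old list (sorted, length 10): [-11, -2, 0, 7, 14, 21, 22, 28, 30, 31]
Old median = 35/2
Insert x = -6
Old length even (10). Middle pair: indices 4,5 = 14,21.
New length odd (11). New median = single middle element.
x = -6: 1 elements are < x, 9 elements are > x.
New sorted list: [-11, -6, -2, 0, 7, 14, 21, 22, 28, 30, 31]
New median = 14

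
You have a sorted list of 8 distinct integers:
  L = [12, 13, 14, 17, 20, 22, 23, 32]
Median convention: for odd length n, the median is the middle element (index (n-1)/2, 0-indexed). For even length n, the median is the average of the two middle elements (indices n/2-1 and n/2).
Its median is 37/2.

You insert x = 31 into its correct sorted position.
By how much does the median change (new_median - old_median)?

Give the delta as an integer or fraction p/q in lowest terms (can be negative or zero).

Old median = 37/2
After inserting x = 31: new sorted = [12, 13, 14, 17, 20, 22, 23, 31, 32]
New median = 20
Delta = 20 - 37/2 = 3/2

Answer: 3/2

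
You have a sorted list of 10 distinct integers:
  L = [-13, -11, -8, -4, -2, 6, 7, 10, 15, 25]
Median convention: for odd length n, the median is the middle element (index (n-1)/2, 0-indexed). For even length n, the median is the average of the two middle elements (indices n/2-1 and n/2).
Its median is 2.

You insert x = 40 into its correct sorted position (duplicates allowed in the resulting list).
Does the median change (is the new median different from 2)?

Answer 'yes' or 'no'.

Old median = 2
Insert x = 40
New median = 6
Changed? yes

Answer: yes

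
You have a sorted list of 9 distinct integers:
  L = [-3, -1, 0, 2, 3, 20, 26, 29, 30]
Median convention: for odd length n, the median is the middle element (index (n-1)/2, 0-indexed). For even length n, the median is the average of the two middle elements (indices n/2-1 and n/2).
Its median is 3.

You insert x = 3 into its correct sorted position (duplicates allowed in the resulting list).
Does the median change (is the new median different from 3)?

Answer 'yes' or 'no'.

Answer: no

Derivation:
Old median = 3
Insert x = 3
New median = 3
Changed? no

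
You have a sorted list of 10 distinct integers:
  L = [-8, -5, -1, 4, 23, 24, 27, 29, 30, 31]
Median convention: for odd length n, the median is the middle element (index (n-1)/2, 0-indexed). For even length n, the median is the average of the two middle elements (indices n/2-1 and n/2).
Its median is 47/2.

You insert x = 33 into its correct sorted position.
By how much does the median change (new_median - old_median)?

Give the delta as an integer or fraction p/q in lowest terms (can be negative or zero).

Answer: 1/2

Derivation:
Old median = 47/2
After inserting x = 33: new sorted = [-8, -5, -1, 4, 23, 24, 27, 29, 30, 31, 33]
New median = 24
Delta = 24 - 47/2 = 1/2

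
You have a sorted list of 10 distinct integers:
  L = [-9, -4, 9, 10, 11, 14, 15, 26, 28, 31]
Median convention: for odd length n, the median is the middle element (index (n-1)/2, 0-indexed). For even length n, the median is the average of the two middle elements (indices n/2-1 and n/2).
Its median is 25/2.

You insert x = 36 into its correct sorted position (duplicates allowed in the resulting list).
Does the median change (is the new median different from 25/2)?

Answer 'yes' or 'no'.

Old median = 25/2
Insert x = 36
New median = 14
Changed? yes

Answer: yes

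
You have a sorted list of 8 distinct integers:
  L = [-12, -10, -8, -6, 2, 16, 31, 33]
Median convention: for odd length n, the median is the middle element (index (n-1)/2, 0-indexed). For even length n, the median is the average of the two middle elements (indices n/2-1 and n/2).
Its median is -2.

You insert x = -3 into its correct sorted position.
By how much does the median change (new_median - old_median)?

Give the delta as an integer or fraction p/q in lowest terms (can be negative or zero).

Answer: -1

Derivation:
Old median = -2
After inserting x = -3: new sorted = [-12, -10, -8, -6, -3, 2, 16, 31, 33]
New median = -3
Delta = -3 - -2 = -1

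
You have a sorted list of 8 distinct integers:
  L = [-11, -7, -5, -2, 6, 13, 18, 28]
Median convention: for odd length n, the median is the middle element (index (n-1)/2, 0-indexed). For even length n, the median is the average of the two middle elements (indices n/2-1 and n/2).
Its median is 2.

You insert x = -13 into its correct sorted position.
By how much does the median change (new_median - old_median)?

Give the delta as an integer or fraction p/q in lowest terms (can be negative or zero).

Answer: -4

Derivation:
Old median = 2
After inserting x = -13: new sorted = [-13, -11, -7, -5, -2, 6, 13, 18, 28]
New median = -2
Delta = -2 - 2 = -4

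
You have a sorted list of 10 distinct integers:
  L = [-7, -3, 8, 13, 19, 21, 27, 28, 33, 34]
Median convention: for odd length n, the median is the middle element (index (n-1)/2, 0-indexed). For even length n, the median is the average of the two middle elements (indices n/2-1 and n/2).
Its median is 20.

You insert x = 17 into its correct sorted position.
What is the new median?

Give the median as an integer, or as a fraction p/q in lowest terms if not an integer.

Answer: 19

Derivation:
Old list (sorted, length 10): [-7, -3, 8, 13, 19, 21, 27, 28, 33, 34]
Old median = 20
Insert x = 17
Old length even (10). Middle pair: indices 4,5 = 19,21.
New length odd (11). New median = single middle element.
x = 17: 4 elements are < x, 6 elements are > x.
New sorted list: [-7, -3, 8, 13, 17, 19, 21, 27, 28, 33, 34]
New median = 19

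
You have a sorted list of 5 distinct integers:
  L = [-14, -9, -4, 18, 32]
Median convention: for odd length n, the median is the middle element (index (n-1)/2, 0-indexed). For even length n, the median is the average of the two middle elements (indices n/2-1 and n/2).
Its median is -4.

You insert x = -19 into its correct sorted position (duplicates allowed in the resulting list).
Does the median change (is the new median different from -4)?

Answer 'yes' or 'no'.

Answer: yes

Derivation:
Old median = -4
Insert x = -19
New median = -13/2
Changed? yes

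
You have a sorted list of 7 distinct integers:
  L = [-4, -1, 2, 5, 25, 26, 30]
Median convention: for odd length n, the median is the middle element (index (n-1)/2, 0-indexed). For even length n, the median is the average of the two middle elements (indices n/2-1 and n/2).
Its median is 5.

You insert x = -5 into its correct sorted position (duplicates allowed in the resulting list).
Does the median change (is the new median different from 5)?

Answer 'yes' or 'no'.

Old median = 5
Insert x = -5
New median = 7/2
Changed? yes

Answer: yes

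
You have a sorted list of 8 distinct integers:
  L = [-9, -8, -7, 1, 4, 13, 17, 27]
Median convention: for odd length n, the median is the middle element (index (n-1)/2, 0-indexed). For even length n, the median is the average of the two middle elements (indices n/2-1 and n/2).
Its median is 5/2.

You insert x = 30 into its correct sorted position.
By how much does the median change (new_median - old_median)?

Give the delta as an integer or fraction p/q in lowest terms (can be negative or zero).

Old median = 5/2
After inserting x = 30: new sorted = [-9, -8, -7, 1, 4, 13, 17, 27, 30]
New median = 4
Delta = 4 - 5/2 = 3/2

Answer: 3/2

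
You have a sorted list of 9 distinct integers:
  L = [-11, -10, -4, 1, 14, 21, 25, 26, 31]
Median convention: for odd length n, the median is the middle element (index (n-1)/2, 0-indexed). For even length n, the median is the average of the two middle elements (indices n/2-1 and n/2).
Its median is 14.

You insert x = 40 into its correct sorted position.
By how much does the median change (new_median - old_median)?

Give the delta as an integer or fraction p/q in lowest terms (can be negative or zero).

Answer: 7/2

Derivation:
Old median = 14
After inserting x = 40: new sorted = [-11, -10, -4, 1, 14, 21, 25, 26, 31, 40]
New median = 35/2
Delta = 35/2 - 14 = 7/2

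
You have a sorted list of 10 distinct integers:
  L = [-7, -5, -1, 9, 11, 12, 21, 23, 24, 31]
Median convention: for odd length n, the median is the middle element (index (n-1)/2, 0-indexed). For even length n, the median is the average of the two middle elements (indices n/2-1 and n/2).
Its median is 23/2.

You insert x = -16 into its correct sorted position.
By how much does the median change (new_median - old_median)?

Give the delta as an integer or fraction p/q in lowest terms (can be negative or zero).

Answer: -1/2

Derivation:
Old median = 23/2
After inserting x = -16: new sorted = [-16, -7, -5, -1, 9, 11, 12, 21, 23, 24, 31]
New median = 11
Delta = 11 - 23/2 = -1/2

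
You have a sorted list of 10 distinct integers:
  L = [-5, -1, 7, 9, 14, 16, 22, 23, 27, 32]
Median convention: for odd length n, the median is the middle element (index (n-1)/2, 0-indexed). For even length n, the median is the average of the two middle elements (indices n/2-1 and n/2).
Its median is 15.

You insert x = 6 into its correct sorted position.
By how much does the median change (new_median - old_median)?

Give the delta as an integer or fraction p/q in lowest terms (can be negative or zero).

Answer: -1

Derivation:
Old median = 15
After inserting x = 6: new sorted = [-5, -1, 6, 7, 9, 14, 16, 22, 23, 27, 32]
New median = 14
Delta = 14 - 15 = -1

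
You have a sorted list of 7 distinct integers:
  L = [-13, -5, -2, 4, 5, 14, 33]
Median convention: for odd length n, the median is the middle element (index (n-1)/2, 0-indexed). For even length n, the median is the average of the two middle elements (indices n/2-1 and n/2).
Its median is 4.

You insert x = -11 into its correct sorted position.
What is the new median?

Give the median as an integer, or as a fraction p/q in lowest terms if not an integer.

Answer: 1

Derivation:
Old list (sorted, length 7): [-13, -5, -2, 4, 5, 14, 33]
Old median = 4
Insert x = -11
Old length odd (7). Middle was index 3 = 4.
New length even (8). New median = avg of two middle elements.
x = -11: 1 elements are < x, 6 elements are > x.
New sorted list: [-13, -11, -5, -2, 4, 5, 14, 33]
New median = 1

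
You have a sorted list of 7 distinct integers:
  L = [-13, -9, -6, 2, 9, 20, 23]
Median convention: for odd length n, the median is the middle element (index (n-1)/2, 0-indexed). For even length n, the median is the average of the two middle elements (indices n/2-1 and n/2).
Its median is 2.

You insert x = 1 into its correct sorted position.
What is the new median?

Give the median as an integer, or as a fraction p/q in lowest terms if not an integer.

Answer: 3/2

Derivation:
Old list (sorted, length 7): [-13, -9, -6, 2, 9, 20, 23]
Old median = 2
Insert x = 1
Old length odd (7). Middle was index 3 = 2.
New length even (8). New median = avg of two middle elements.
x = 1: 3 elements are < x, 4 elements are > x.
New sorted list: [-13, -9, -6, 1, 2, 9, 20, 23]
New median = 3/2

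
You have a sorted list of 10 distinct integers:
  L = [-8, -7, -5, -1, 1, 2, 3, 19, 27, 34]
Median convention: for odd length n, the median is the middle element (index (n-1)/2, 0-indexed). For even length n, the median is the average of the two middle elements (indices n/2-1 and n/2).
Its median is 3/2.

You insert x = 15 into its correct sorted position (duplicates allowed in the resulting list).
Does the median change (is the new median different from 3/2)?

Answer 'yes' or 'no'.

Old median = 3/2
Insert x = 15
New median = 2
Changed? yes

Answer: yes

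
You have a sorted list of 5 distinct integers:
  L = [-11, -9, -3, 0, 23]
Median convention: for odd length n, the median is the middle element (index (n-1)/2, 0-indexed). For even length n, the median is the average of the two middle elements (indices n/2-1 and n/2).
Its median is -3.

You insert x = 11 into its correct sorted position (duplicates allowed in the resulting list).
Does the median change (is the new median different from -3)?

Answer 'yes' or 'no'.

Answer: yes

Derivation:
Old median = -3
Insert x = 11
New median = -3/2
Changed? yes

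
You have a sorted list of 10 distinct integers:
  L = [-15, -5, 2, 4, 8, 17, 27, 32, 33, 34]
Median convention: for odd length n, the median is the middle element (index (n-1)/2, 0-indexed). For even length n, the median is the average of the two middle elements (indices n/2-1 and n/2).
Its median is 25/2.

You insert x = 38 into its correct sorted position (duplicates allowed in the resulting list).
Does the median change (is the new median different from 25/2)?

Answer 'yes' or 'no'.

Answer: yes

Derivation:
Old median = 25/2
Insert x = 38
New median = 17
Changed? yes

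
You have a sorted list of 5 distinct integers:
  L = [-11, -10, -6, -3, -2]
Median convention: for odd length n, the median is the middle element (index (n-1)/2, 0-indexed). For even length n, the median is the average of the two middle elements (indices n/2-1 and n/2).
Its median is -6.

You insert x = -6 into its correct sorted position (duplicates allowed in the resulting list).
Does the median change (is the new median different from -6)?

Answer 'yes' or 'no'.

Old median = -6
Insert x = -6
New median = -6
Changed? no

Answer: no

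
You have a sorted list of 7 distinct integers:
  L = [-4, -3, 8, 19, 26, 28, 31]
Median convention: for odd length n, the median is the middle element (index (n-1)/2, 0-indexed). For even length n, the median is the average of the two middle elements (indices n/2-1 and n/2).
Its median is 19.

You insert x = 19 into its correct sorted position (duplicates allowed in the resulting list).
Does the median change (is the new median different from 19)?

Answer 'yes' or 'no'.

Old median = 19
Insert x = 19
New median = 19
Changed? no

Answer: no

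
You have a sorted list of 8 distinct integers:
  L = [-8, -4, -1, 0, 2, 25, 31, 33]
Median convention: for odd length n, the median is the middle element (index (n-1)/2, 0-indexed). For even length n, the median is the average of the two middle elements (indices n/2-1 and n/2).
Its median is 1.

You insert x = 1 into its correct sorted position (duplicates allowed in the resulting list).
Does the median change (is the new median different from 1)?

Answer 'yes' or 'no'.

Old median = 1
Insert x = 1
New median = 1
Changed? no

Answer: no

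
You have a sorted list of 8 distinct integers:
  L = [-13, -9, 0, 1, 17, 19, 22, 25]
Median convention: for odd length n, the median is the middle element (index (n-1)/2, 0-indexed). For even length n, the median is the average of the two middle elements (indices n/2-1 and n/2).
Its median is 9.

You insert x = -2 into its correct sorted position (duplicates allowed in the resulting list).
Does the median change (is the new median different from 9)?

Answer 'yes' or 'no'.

Answer: yes

Derivation:
Old median = 9
Insert x = -2
New median = 1
Changed? yes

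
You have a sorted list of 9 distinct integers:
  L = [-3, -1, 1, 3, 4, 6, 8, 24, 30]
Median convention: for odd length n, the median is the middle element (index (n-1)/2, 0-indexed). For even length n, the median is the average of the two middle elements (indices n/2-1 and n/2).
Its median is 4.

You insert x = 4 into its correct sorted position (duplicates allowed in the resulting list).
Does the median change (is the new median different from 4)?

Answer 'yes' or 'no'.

Answer: no

Derivation:
Old median = 4
Insert x = 4
New median = 4
Changed? no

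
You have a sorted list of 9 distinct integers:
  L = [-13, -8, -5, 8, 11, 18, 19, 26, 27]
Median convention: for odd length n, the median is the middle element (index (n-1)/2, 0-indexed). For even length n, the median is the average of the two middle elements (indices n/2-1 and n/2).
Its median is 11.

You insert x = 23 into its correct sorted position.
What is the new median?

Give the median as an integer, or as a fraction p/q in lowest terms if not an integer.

Old list (sorted, length 9): [-13, -8, -5, 8, 11, 18, 19, 26, 27]
Old median = 11
Insert x = 23
Old length odd (9). Middle was index 4 = 11.
New length even (10). New median = avg of two middle elements.
x = 23: 7 elements are < x, 2 elements are > x.
New sorted list: [-13, -8, -5, 8, 11, 18, 19, 23, 26, 27]
New median = 29/2

Answer: 29/2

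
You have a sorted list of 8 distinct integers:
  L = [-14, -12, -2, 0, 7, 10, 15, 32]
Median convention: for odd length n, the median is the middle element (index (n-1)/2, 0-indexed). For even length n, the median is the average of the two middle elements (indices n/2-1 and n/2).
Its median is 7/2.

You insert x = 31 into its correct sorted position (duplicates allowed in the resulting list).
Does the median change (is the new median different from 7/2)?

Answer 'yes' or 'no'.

Answer: yes

Derivation:
Old median = 7/2
Insert x = 31
New median = 7
Changed? yes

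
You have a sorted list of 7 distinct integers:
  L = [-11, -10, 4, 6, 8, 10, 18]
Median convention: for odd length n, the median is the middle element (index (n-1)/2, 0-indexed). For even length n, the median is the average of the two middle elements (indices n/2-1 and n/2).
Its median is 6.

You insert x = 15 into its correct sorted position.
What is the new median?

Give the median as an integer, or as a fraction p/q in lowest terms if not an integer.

Old list (sorted, length 7): [-11, -10, 4, 6, 8, 10, 18]
Old median = 6
Insert x = 15
Old length odd (7). Middle was index 3 = 6.
New length even (8). New median = avg of two middle elements.
x = 15: 6 elements are < x, 1 elements are > x.
New sorted list: [-11, -10, 4, 6, 8, 10, 15, 18]
New median = 7

Answer: 7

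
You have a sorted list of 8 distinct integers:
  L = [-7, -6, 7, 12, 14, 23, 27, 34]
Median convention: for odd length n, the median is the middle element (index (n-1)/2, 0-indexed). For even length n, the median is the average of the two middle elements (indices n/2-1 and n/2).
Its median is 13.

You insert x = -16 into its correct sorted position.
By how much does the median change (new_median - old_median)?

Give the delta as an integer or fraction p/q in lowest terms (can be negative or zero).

Old median = 13
After inserting x = -16: new sorted = [-16, -7, -6, 7, 12, 14, 23, 27, 34]
New median = 12
Delta = 12 - 13 = -1

Answer: -1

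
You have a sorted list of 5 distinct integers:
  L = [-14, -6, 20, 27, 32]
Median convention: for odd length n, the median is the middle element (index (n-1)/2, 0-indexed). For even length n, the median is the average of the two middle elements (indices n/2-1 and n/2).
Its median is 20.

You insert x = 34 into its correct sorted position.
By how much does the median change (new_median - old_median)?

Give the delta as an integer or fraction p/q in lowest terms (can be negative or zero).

Old median = 20
After inserting x = 34: new sorted = [-14, -6, 20, 27, 32, 34]
New median = 47/2
Delta = 47/2 - 20 = 7/2

Answer: 7/2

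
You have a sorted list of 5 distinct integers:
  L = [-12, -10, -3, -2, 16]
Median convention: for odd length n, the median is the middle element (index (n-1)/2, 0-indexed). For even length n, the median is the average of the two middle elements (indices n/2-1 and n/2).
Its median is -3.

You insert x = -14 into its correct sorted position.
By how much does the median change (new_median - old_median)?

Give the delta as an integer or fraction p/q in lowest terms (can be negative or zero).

Old median = -3
After inserting x = -14: new sorted = [-14, -12, -10, -3, -2, 16]
New median = -13/2
Delta = -13/2 - -3 = -7/2

Answer: -7/2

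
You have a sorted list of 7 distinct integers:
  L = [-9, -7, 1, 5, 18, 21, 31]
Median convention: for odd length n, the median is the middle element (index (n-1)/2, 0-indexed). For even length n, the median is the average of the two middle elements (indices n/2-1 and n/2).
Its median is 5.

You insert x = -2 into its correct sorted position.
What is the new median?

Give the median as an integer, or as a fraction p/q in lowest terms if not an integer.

Answer: 3

Derivation:
Old list (sorted, length 7): [-9, -7, 1, 5, 18, 21, 31]
Old median = 5
Insert x = -2
Old length odd (7). Middle was index 3 = 5.
New length even (8). New median = avg of two middle elements.
x = -2: 2 elements are < x, 5 elements are > x.
New sorted list: [-9, -7, -2, 1, 5, 18, 21, 31]
New median = 3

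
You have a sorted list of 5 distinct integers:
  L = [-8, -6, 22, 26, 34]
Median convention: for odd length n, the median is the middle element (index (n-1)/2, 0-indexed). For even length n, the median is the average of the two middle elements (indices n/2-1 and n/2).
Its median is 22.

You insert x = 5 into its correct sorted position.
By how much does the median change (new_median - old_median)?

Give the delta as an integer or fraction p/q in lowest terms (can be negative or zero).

Old median = 22
After inserting x = 5: new sorted = [-8, -6, 5, 22, 26, 34]
New median = 27/2
Delta = 27/2 - 22 = -17/2

Answer: -17/2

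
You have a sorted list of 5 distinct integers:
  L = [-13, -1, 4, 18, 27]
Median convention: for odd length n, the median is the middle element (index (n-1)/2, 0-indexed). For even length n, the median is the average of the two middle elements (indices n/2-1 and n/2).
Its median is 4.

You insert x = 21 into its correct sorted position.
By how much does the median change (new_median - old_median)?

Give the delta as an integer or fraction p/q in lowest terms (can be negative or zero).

Answer: 7

Derivation:
Old median = 4
After inserting x = 21: new sorted = [-13, -1, 4, 18, 21, 27]
New median = 11
Delta = 11 - 4 = 7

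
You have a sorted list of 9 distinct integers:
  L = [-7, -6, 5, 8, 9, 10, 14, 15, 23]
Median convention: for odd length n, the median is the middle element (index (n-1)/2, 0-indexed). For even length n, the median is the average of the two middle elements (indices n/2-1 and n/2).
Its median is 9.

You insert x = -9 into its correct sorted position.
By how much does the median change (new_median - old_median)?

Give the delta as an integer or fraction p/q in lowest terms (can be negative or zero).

Answer: -1/2

Derivation:
Old median = 9
After inserting x = -9: new sorted = [-9, -7, -6, 5, 8, 9, 10, 14, 15, 23]
New median = 17/2
Delta = 17/2 - 9 = -1/2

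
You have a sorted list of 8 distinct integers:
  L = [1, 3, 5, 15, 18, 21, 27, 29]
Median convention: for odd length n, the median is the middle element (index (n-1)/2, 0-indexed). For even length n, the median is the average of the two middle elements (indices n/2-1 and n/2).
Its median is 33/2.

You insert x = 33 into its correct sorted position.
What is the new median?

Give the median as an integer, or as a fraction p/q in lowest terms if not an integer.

Answer: 18

Derivation:
Old list (sorted, length 8): [1, 3, 5, 15, 18, 21, 27, 29]
Old median = 33/2
Insert x = 33
Old length even (8). Middle pair: indices 3,4 = 15,18.
New length odd (9). New median = single middle element.
x = 33: 8 elements are < x, 0 elements are > x.
New sorted list: [1, 3, 5, 15, 18, 21, 27, 29, 33]
New median = 18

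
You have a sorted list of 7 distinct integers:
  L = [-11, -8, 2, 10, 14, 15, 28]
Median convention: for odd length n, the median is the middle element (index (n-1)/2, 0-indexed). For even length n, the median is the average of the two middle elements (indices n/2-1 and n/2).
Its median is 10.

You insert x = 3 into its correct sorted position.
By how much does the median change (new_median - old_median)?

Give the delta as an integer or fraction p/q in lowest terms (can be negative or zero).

Old median = 10
After inserting x = 3: new sorted = [-11, -8, 2, 3, 10, 14, 15, 28]
New median = 13/2
Delta = 13/2 - 10 = -7/2

Answer: -7/2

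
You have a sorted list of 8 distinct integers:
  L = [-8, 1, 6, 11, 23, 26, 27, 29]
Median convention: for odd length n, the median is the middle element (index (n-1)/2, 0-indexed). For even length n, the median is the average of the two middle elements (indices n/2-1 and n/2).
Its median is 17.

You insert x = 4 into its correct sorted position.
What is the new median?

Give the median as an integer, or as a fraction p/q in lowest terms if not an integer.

Answer: 11

Derivation:
Old list (sorted, length 8): [-8, 1, 6, 11, 23, 26, 27, 29]
Old median = 17
Insert x = 4
Old length even (8). Middle pair: indices 3,4 = 11,23.
New length odd (9). New median = single middle element.
x = 4: 2 elements are < x, 6 elements are > x.
New sorted list: [-8, 1, 4, 6, 11, 23, 26, 27, 29]
New median = 11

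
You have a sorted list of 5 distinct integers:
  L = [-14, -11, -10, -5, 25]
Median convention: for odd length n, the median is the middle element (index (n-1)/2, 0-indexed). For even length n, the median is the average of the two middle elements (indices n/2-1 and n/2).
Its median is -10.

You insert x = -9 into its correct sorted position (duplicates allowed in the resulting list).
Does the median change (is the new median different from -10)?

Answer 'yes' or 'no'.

Answer: yes

Derivation:
Old median = -10
Insert x = -9
New median = -19/2
Changed? yes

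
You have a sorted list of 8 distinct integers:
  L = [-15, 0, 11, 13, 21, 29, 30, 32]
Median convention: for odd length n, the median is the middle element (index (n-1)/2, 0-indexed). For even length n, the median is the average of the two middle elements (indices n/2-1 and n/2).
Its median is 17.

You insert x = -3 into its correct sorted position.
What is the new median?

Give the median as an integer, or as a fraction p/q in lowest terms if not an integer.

Old list (sorted, length 8): [-15, 0, 11, 13, 21, 29, 30, 32]
Old median = 17
Insert x = -3
Old length even (8). Middle pair: indices 3,4 = 13,21.
New length odd (9). New median = single middle element.
x = -3: 1 elements are < x, 7 elements are > x.
New sorted list: [-15, -3, 0, 11, 13, 21, 29, 30, 32]
New median = 13

Answer: 13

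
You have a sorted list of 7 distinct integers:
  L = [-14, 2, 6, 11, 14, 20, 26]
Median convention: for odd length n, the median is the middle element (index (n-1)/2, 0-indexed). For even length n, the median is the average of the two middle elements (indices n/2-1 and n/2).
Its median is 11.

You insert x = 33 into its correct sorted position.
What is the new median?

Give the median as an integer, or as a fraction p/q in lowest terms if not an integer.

Old list (sorted, length 7): [-14, 2, 6, 11, 14, 20, 26]
Old median = 11
Insert x = 33
Old length odd (7). Middle was index 3 = 11.
New length even (8). New median = avg of two middle elements.
x = 33: 7 elements are < x, 0 elements are > x.
New sorted list: [-14, 2, 6, 11, 14, 20, 26, 33]
New median = 25/2

Answer: 25/2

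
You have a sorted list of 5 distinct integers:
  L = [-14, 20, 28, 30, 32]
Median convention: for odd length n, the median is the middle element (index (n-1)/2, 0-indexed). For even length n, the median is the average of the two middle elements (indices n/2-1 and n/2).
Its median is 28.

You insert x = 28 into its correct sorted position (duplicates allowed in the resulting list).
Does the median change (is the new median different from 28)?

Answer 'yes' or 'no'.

Old median = 28
Insert x = 28
New median = 28
Changed? no

Answer: no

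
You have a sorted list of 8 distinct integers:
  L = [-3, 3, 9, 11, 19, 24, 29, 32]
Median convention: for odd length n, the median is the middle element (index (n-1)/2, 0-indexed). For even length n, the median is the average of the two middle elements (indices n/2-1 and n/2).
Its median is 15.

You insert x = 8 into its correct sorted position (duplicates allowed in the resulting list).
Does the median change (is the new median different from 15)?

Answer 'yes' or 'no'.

Answer: yes

Derivation:
Old median = 15
Insert x = 8
New median = 11
Changed? yes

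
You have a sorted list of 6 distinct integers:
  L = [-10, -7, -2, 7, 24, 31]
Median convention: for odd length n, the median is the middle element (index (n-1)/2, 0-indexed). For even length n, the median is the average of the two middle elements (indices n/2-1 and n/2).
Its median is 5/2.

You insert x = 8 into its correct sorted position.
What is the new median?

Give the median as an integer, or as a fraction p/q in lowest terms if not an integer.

Old list (sorted, length 6): [-10, -7, -2, 7, 24, 31]
Old median = 5/2
Insert x = 8
Old length even (6). Middle pair: indices 2,3 = -2,7.
New length odd (7). New median = single middle element.
x = 8: 4 elements are < x, 2 elements are > x.
New sorted list: [-10, -7, -2, 7, 8, 24, 31]
New median = 7

Answer: 7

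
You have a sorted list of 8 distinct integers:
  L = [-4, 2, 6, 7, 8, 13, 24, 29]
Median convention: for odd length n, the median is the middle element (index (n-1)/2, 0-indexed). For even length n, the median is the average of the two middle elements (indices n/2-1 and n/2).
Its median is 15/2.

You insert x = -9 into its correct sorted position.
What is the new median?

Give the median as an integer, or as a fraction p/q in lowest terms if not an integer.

Answer: 7

Derivation:
Old list (sorted, length 8): [-4, 2, 6, 7, 8, 13, 24, 29]
Old median = 15/2
Insert x = -9
Old length even (8). Middle pair: indices 3,4 = 7,8.
New length odd (9). New median = single middle element.
x = -9: 0 elements are < x, 8 elements are > x.
New sorted list: [-9, -4, 2, 6, 7, 8, 13, 24, 29]
New median = 7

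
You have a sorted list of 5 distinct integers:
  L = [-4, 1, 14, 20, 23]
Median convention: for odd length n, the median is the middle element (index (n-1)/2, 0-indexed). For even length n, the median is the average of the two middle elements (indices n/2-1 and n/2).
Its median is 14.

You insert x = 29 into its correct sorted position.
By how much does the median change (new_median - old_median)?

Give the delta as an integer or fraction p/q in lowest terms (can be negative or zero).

Old median = 14
After inserting x = 29: new sorted = [-4, 1, 14, 20, 23, 29]
New median = 17
Delta = 17 - 14 = 3

Answer: 3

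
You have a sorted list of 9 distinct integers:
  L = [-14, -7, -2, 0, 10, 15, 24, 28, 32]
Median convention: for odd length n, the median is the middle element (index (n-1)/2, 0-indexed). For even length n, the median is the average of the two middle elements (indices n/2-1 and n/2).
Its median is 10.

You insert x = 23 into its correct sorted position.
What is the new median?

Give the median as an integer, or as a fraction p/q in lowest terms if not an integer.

Answer: 25/2

Derivation:
Old list (sorted, length 9): [-14, -7, -2, 0, 10, 15, 24, 28, 32]
Old median = 10
Insert x = 23
Old length odd (9). Middle was index 4 = 10.
New length even (10). New median = avg of two middle elements.
x = 23: 6 elements are < x, 3 elements are > x.
New sorted list: [-14, -7, -2, 0, 10, 15, 23, 24, 28, 32]
New median = 25/2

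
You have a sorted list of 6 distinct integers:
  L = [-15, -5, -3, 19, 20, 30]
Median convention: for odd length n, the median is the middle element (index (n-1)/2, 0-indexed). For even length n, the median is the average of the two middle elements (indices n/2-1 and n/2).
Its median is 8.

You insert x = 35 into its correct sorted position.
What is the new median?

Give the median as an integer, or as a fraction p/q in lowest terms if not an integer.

Answer: 19

Derivation:
Old list (sorted, length 6): [-15, -5, -3, 19, 20, 30]
Old median = 8
Insert x = 35
Old length even (6). Middle pair: indices 2,3 = -3,19.
New length odd (7). New median = single middle element.
x = 35: 6 elements are < x, 0 elements are > x.
New sorted list: [-15, -5, -3, 19, 20, 30, 35]
New median = 19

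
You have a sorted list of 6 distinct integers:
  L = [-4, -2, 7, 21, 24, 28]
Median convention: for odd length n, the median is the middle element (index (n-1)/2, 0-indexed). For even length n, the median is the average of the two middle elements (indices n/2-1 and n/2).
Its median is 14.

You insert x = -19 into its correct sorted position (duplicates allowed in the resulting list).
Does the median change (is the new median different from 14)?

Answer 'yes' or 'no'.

Old median = 14
Insert x = -19
New median = 7
Changed? yes

Answer: yes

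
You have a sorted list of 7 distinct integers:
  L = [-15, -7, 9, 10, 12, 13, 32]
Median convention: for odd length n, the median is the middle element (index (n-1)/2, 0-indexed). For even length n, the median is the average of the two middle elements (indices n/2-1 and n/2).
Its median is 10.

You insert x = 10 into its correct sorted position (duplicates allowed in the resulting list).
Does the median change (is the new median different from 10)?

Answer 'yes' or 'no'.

Old median = 10
Insert x = 10
New median = 10
Changed? no

Answer: no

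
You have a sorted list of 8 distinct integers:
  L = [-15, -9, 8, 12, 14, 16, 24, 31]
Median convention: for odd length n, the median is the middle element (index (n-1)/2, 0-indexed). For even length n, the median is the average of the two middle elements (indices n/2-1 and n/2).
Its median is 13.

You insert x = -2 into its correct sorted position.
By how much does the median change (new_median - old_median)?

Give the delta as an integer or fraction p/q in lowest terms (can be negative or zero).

Answer: -1

Derivation:
Old median = 13
After inserting x = -2: new sorted = [-15, -9, -2, 8, 12, 14, 16, 24, 31]
New median = 12
Delta = 12 - 13 = -1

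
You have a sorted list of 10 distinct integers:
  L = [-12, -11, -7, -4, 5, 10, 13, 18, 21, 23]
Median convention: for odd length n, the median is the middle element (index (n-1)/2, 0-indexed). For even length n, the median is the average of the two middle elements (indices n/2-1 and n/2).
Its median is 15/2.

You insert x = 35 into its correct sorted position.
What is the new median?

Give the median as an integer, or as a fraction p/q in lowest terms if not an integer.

Answer: 10

Derivation:
Old list (sorted, length 10): [-12, -11, -7, -4, 5, 10, 13, 18, 21, 23]
Old median = 15/2
Insert x = 35
Old length even (10). Middle pair: indices 4,5 = 5,10.
New length odd (11). New median = single middle element.
x = 35: 10 elements are < x, 0 elements are > x.
New sorted list: [-12, -11, -7, -4, 5, 10, 13, 18, 21, 23, 35]
New median = 10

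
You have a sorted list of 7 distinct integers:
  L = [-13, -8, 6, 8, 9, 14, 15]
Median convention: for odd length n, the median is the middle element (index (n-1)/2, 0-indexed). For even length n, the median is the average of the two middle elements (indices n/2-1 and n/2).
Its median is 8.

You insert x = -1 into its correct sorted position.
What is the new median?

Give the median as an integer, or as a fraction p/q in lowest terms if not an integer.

Answer: 7

Derivation:
Old list (sorted, length 7): [-13, -8, 6, 8, 9, 14, 15]
Old median = 8
Insert x = -1
Old length odd (7). Middle was index 3 = 8.
New length even (8). New median = avg of two middle elements.
x = -1: 2 elements are < x, 5 elements are > x.
New sorted list: [-13, -8, -1, 6, 8, 9, 14, 15]
New median = 7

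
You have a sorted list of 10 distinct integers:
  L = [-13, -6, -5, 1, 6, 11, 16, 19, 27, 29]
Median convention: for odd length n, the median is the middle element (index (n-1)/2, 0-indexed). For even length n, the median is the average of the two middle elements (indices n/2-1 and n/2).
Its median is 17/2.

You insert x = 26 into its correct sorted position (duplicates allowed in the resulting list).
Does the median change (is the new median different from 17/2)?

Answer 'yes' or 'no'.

Answer: yes

Derivation:
Old median = 17/2
Insert x = 26
New median = 11
Changed? yes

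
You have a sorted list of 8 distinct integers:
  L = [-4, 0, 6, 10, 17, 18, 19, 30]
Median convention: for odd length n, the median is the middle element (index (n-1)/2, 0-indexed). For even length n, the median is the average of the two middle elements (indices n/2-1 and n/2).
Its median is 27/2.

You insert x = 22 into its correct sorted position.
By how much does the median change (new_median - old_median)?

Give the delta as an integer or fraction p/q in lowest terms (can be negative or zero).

Answer: 7/2

Derivation:
Old median = 27/2
After inserting x = 22: new sorted = [-4, 0, 6, 10, 17, 18, 19, 22, 30]
New median = 17
Delta = 17 - 27/2 = 7/2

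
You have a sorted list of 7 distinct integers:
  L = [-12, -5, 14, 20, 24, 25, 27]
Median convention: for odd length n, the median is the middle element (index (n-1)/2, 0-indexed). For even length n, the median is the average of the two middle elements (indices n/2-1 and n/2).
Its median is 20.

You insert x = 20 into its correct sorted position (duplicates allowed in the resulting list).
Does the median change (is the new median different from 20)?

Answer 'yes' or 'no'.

Answer: no

Derivation:
Old median = 20
Insert x = 20
New median = 20
Changed? no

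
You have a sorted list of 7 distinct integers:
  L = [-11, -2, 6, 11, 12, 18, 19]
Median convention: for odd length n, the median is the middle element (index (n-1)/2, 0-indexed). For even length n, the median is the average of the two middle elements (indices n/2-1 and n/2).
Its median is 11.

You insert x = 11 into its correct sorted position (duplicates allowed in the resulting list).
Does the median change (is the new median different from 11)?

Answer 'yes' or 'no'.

Old median = 11
Insert x = 11
New median = 11
Changed? no

Answer: no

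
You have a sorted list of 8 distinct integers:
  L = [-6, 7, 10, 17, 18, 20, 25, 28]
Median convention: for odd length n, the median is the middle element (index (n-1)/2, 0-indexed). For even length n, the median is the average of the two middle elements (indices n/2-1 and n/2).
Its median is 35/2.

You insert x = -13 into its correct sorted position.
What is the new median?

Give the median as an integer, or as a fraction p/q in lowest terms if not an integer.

Answer: 17

Derivation:
Old list (sorted, length 8): [-6, 7, 10, 17, 18, 20, 25, 28]
Old median = 35/2
Insert x = -13
Old length even (8). Middle pair: indices 3,4 = 17,18.
New length odd (9). New median = single middle element.
x = -13: 0 elements are < x, 8 elements are > x.
New sorted list: [-13, -6, 7, 10, 17, 18, 20, 25, 28]
New median = 17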